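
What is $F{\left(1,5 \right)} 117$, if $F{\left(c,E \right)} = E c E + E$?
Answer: $3510$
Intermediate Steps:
$F{\left(c,E \right)} = E + c E^{2}$ ($F{\left(c,E \right)} = c E^{2} + E = E + c E^{2}$)
$F{\left(1,5 \right)} 117 = 5 \left(1 + 5 \cdot 1\right) 117 = 5 \left(1 + 5\right) 117 = 5 \cdot 6 \cdot 117 = 30 \cdot 117 = 3510$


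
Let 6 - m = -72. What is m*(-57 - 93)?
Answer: -11700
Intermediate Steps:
m = 78 (m = 6 - 1*(-72) = 6 + 72 = 78)
m*(-57 - 93) = 78*(-57 - 93) = 78*(-150) = -11700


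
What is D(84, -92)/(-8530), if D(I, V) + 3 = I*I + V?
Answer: -6961/8530 ≈ -0.81606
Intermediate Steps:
D(I, V) = -3 + V + I² (D(I, V) = -3 + (I*I + V) = -3 + (I² + V) = -3 + (V + I²) = -3 + V + I²)
D(84, -92)/(-8530) = (-3 - 92 + 84²)/(-8530) = (-3 - 92 + 7056)*(-1/8530) = 6961*(-1/8530) = -6961/8530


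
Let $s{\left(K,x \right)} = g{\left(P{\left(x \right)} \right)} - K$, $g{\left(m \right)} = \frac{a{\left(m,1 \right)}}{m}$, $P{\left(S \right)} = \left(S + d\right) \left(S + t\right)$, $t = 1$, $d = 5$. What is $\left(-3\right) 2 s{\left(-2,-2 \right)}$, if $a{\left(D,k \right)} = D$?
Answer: $-18$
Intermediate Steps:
$P{\left(S \right)} = \left(1 + S\right) \left(5 + S\right)$ ($P{\left(S \right)} = \left(S + 5\right) \left(S + 1\right) = \left(5 + S\right) \left(1 + S\right) = \left(1 + S\right) \left(5 + S\right)$)
$g{\left(m \right)} = 1$ ($g{\left(m \right)} = \frac{m}{m} = 1$)
$s{\left(K,x \right)} = 1 - K$
$\left(-3\right) 2 s{\left(-2,-2 \right)} = \left(-3\right) 2 \left(1 - -2\right) = - 6 \left(1 + 2\right) = \left(-6\right) 3 = -18$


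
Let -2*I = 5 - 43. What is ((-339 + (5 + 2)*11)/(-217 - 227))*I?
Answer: 2489/222 ≈ 11.212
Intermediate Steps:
I = 19 (I = -(5 - 43)/2 = -1/2*(-38) = 19)
((-339 + (5 + 2)*11)/(-217 - 227))*I = ((-339 + (5 + 2)*11)/(-217 - 227))*19 = ((-339 + 7*11)/(-444))*19 = ((-339 + 77)*(-1/444))*19 = -262*(-1/444)*19 = (131/222)*19 = 2489/222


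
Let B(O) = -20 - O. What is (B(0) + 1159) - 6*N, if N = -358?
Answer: 3287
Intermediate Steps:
(B(0) + 1159) - 6*N = ((-20 - 1*0) + 1159) - 6*(-358) = ((-20 + 0) + 1159) + 2148 = (-20 + 1159) + 2148 = 1139 + 2148 = 3287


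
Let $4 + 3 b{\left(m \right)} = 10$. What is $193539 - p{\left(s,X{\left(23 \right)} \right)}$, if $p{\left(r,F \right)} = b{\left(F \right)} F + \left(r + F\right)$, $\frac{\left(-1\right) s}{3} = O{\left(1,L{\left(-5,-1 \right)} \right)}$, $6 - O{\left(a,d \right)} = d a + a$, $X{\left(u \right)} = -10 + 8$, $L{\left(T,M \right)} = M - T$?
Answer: $193548$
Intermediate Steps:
$b{\left(m \right)} = 2$ ($b{\left(m \right)} = - \frac{4}{3} + \frac{1}{3} \cdot 10 = - \frac{4}{3} + \frac{10}{3} = 2$)
$X{\left(u \right)} = -2$
$O{\left(a,d \right)} = 6 - a - a d$ ($O{\left(a,d \right)} = 6 - \left(d a + a\right) = 6 - \left(a d + a\right) = 6 - \left(a + a d\right) = 6 - a - a d$)
$s = -3$ ($s = - 3 \left(6 - 1 - 1 \left(-1 - -5\right)\right) = - 3 \left(6 - 1 - 1 \left(-1 + 5\right)\right) = - 3 \left(6 - 1 - 1 \cdot 4\right) = - 3 \left(6 - 1 - 4\right) = \left(-3\right) 1 = -3$)
$p{\left(r,F \right)} = r + 3 F$ ($p{\left(r,F \right)} = 2 F + \left(r + F\right) = 2 F + \left(F + r\right) = r + 3 F$)
$193539 - p{\left(s,X{\left(23 \right)} \right)} = 193539 - \left(-3 + 3 \left(-2\right)\right) = 193539 - \left(-3 - 6\right) = 193539 - -9 = 193539 + 9 = 193548$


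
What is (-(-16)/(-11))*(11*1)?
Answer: -16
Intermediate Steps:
(-(-16)/(-11))*(11*1) = -(-16)*(-1)/11*11 = -16*1/11*11 = -16/11*11 = -16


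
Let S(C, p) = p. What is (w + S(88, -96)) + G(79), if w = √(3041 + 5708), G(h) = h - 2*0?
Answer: -17 + √8749 ≈ 76.536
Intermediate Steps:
G(h) = h (G(h) = h + 0 = h)
w = √8749 ≈ 93.536
(w + S(88, -96)) + G(79) = (√8749 - 96) + 79 = (-96 + √8749) + 79 = -17 + √8749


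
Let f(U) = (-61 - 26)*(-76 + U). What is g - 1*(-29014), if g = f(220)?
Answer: 16486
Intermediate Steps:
f(U) = 6612 - 87*U (f(U) = -87*(-76 + U) = 6612 - 87*U)
g = -12528 (g = 6612 - 87*220 = 6612 - 19140 = -12528)
g - 1*(-29014) = -12528 - 1*(-29014) = -12528 + 29014 = 16486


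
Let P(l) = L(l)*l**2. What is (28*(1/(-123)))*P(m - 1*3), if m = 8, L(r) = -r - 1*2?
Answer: 4900/123 ≈ 39.837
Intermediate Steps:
L(r) = -2 - r (L(r) = -r - 2 = -2 - r)
P(l) = l**2*(-2 - l) (P(l) = (-2 - l)*l**2 = l**2*(-2 - l))
(28*(1/(-123)))*P(m - 1*3) = (28*(1/(-123)))*((8 - 1*3)**2*(-2 - (8 - 1*3))) = (28*(1*(-1/123)))*((8 - 3)**2*(-2 - (8 - 3))) = (28*(-1/123))*(5**2*(-2 - 1*5)) = -700*(-2 - 5)/123 = -700*(-7)/123 = -28/123*(-175) = 4900/123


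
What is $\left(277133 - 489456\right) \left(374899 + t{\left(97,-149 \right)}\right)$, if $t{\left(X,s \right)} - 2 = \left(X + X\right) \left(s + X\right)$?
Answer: $-77458190599$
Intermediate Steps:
$t{\left(X,s \right)} = 2 + 2 X \left(X + s\right)$ ($t{\left(X,s \right)} = 2 + \left(X + X\right) \left(s + X\right) = 2 + 2 X \left(X + s\right)$)
$\left(277133 - 489456\right) \left(374899 + t{\left(97,-149 \right)}\right) = \left(277133 - 489456\right) \left(374899 + \left(2 + 2 \cdot 97^{2} + 2 \cdot 97 \left(-149\right)\right)\right) = - 212323 \left(374899 + \left(2 + 2 \cdot 9409 - 28906\right)\right) = - 212323 \left(374899 + \left(2 + 18818 - 28906\right)\right) = - 212323 \left(374899 - 10086\right) = \left(-212323\right) 364813 = -77458190599$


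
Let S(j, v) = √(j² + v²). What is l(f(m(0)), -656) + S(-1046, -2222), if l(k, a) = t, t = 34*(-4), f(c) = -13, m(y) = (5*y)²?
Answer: -136 + 10*√60314 ≈ 2319.9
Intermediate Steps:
m(y) = 25*y²
t = -136
l(k, a) = -136
l(f(m(0)), -656) + S(-1046, -2222) = -136 + √((-1046)² + (-2222)²) = -136 + √(1094116 + 4937284) = -136 + √6031400 = -136 + 10*√60314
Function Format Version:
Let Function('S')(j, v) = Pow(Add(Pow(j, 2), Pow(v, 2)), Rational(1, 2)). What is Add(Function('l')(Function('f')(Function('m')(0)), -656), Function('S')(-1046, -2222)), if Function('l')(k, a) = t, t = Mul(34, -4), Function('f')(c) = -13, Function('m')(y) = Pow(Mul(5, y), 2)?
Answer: Add(-136, Mul(10, Pow(60314, Rational(1, 2)))) ≈ 2319.9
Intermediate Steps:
Function('m')(y) = Mul(25, Pow(y, 2))
t = -136
Function('l')(k, a) = -136
Add(Function('l')(Function('f')(Function('m')(0)), -656), Function('S')(-1046, -2222)) = Add(-136, Pow(Add(Pow(-1046, 2), Pow(-2222, 2)), Rational(1, 2))) = Add(-136, Pow(Add(1094116, 4937284), Rational(1, 2))) = Add(-136, Pow(6031400, Rational(1, 2))) = Add(-136, Mul(10, Pow(60314, Rational(1, 2))))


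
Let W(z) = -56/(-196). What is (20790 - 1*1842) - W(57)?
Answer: 132634/7 ≈ 18948.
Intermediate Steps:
W(z) = 2/7 (W(z) = -56*(-1/196) = 2/7)
(20790 - 1*1842) - W(57) = (20790 - 1*1842) - 1*2/7 = (20790 - 1842) - 2/7 = 18948 - 2/7 = 132634/7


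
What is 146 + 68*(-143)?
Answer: -9578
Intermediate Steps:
146 + 68*(-143) = 146 - 9724 = -9578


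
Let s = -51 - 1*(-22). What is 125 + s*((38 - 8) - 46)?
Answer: 589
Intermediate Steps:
s = -29 (s = -51 + 22 = -29)
125 + s*((38 - 8) - 46) = 125 - 29*((38 - 8) - 46) = 125 - 29*(30 - 46) = 125 - 29*(-16) = 125 + 464 = 589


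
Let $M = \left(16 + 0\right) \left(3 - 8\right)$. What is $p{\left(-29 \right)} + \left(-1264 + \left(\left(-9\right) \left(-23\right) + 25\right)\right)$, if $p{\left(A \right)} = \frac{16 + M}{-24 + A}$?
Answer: $- \frac{54632}{53} \approx -1030.8$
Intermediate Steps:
$M = -80$ ($M = 16 \left(-5\right) = -80$)
$p{\left(A \right)} = - \frac{64}{-24 + A}$ ($p{\left(A \right)} = \frac{16 - 80}{-24 + A} = - \frac{64}{-24 + A}$)
$p{\left(-29 \right)} + \left(-1264 + \left(\left(-9\right) \left(-23\right) + 25\right)\right) = - \frac{64}{-24 - 29} + \left(-1264 + \left(\left(-9\right) \left(-23\right) + 25\right)\right) = - \frac{64}{-53} + \left(-1264 + \left(207 + 25\right)\right) = \left(-64\right) \left(- \frac{1}{53}\right) + \left(-1264 + 232\right) = \frac{64}{53} - 1032 = - \frac{54632}{53}$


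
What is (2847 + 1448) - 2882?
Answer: 1413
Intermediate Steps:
(2847 + 1448) - 2882 = 4295 - 2882 = 1413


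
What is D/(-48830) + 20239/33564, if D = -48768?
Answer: 1312559761/819465060 ≈ 1.6017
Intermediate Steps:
D/(-48830) + 20239/33564 = -48768/(-48830) + 20239/33564 = -48768*(-1/48830) + 20239*(1/33564) = 24384/24415 + 20239/33564 = 1312559761/819465060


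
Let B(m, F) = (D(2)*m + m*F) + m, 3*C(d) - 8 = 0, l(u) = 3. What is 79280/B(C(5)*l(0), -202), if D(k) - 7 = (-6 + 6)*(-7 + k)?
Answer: -4955/97 ≈ -51.082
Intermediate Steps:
D(k) = 7 (D(k) = 7 + (-6 + 6)*(-7 + k) = 7 + 0*(-7 + k) = 7 + 0 = 7)
C(d) = 8/3 (C(d) = 8/3 + (1/3)*0 = 8/3 + 0 = 8/3)
B(m, F) = 8*m + F*m (B(m, F) = (7*m + m*F) + m = (7*m + F*m) + m = 8*m + F*m)
79280/B(C(5)*l(0), -202) = 79280/((((8/3)*3)*(8 - 202))) = 79280/((8*(-194))) = 79280/(-1552) = 79280*(-1/1552) = -4955/97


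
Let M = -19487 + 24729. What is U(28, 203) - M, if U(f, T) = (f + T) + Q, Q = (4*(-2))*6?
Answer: -5059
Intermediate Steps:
Q = -48 (Q = -8*6 = -48)
M = 5242
U(f, T) = -48 + T + f (U(f, T) = (f + T) - 48 = (T + f) - 48 = -48 + T + f)
U(28, 203) - M = (-48 + 203 + 28) - 1*5242 = 183 - 5242 = -5059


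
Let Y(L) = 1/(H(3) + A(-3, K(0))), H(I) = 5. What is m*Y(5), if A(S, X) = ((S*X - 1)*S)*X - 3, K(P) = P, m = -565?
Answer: -565/2 ≈ -282.50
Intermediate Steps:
A(S, X) = -3 + S*X*(-1 + S*X) (A(S, X) = ((-1 + S*X)*S)*X - 3 = (S*(-1 + S*X))*X - 3 = S*X*(-1 + S*X) - 3 = -3 + S*X*(-1 + S*X))
Y(L) = 1/2 (Y(L) = 1/(5 + (-3 + (-3)**2*0**2 - 1*(-3)*0)) = 1/(5 + (-3 + 9*0 + 0)) = 1/(5 + (-3 + 0 + 0)) = 1/(5 - 3) = 1/2)
m*Y(5) = -565*1/2 = -565/2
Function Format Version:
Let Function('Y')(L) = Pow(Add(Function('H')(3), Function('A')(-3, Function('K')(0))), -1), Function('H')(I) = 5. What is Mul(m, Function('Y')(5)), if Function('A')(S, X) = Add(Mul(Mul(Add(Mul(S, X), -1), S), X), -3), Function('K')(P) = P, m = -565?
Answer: Rational(-565, 2) ≈ -282.50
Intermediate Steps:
Function('A')(S, X) = Add(-3, Mul(S, X, Add(-1, Mul(S, X)))) (Function('A')(S, X) = Add(Mul(Mul(Add(-1, Mul(S, X)), S), X), -3) = Add(Mul(Mul(S, Add(-1, Mul(S, X))), X), -3) = Add(Mul(S, X, Add(-1, Mul(S, X))), -3) = Add(-3, Mul(S, X, Add(-1, Mul(S, X)))))
Function('Y')(L) = Rational(1, 2) (Function('Y')(L) = Pow(Add(5, Add(-3, Mul(Pow(-3, 2), Pow(0, 2)), Mul(-1, -3, 0))), -1) = Pow(Add(5, Add(-3, Mul(9, 0), 0)), -1) = Pow(Add(5, Add(-3, 0, 0)), -1) = Pow(Add(5, -3), -1) = Pow(2, -1) = Rational(1, 2))
Mul(m, Function('Y')(5)) = Mul(-565, Rational(1, 2)) = Rational(-565, 2)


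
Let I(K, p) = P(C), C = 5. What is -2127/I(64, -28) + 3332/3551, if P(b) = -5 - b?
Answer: 7586297/35510 ≈ 213.64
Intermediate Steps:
I(K, p) = -10 (I(K, p) = -5 - 1*5 = -5 - 5 = -10)
-2127/I(64, -28) + 3332/3551 = -2127/(-10) + 3332/3551 = -2127*(-⅒) + 3332*(1/3551) = 2127/10 + 3332/3551 = 7586297/35510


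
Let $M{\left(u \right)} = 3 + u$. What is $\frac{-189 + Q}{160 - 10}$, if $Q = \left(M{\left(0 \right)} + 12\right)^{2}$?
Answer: $\frac{6}{25} \approx 0.24$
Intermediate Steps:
$Q = 225$ ($Q = \left(\left(3 + 0\right) + 12\right)^{2} = \left(3 + 12\right)^{2} = 15^{2} = 225$)
$\frac{-189 + Q}{160 - 10} = \frac{-189 + 225}{160 - 10} = \frac{36}{150} = 36 \cdot \frac{1}{150} = \frac{6}{25}$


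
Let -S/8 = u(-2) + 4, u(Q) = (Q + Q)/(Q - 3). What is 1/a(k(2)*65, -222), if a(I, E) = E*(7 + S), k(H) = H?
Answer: 5/34854 ≈ 0.00014346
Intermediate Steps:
u(Q) = 2*Q/(-3 + Q) (u(Q) = (2*Q)/(-3 + Q) = 2*Q/(-3 + Q))
S = -192/5 (S = -8*(2*(-2)/(-3 - 2) + 4) = -8*(2*(-2)/(-5) + 4) = -8*(2*(-2)*(-⅕) + 4) = -8*(⅘ + 4) = -8*24/5 = -192/5 ≈ -38.400)
a(I, E) = -157*E/5 (a(I, E) = E*(7 - 192/5) = E*(-157/5) = -157*E/5)
1/a(k(2)*65, -222) = 1/(-157/5*(-222)) = 1/(34854/5) = 5/34854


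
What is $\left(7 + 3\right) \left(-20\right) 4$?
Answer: $-800$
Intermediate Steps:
$\left(7 + 3\right) \left(-20\right) 4 = 10 \left(-20\right) 4 = \left(-200\right) 4 = -800$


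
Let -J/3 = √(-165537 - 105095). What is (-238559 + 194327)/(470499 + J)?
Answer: -2312345752/24596860521 - 29488*I*√67658/24596860521 ≈ -0.09401 - 0.00031184*I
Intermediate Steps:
J = -6*I*√67658 (J = -3*√(-165537 - 105095) = -6*I*√67658 ≈ -1560.7*I)
(-238559 + 194327)/(470499 + J) = (-238559 + 194327)/(470499 - 6*I*√67658) = -44232/(470499 - 6*I*√67658)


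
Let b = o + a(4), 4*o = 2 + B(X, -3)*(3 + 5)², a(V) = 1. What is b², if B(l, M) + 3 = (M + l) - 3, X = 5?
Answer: 15625/4 ≈ 3906.3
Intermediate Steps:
B(l, M) = -6 + M + l (B(l, M) = -3 + ((M + l) - 3) = -3 + (-3 + M + l) = -6 + M + l)
o = -127/2 (o = (2 + (-6 - 3 + 5)*(3 + 5)²)/4 = (2 - 4*8²)/4 = (2 - 4*64)/4 = (2 - 256)/4 = (¼)*(-254) = -127/2 ≈ -63.500)
b = -125/2 (b = -127/2 + 1 = -125/2 ≈ -62.500)
b² = (-125/2)² = 15625/4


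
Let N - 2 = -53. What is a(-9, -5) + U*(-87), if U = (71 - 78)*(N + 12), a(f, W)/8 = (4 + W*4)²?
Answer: -21703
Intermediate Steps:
N = -51 (N = 2 - 53 = -51)
a(f, W) = 8*(4 + 4*W)² (a(f, W) = 8*(4 + W*4)² = 8*(4 + 4*W)²)
U = 273 (U = (71 - 78)*(-51 + 12) = -7*(-39) = 273)
a(-9, -5) + U*(-87) = 128*(1 - 5)² + 273*(-87) = 128*(-4)² - 23751 = 128*16 - 23751 = 2048 - 23751 = -21703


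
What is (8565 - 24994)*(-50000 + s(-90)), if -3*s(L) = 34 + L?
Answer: 2463429976/3 ≈ 8.2114e+8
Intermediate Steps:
s(L) = -34/3 - L/3 (s(L) = -(34 + L)/3 = -34/3 - L/3)
(8565 - 24994)*(-50000 + s(-90)) = (8565 - 24994)*(-50000 + (-34/3 - ⅓*(-90))) = -16429*(-50000 + (-34/3 + 30)) = -16429*(-50000 + 56/3) = -16429*(-149944/3) = 2463429976/3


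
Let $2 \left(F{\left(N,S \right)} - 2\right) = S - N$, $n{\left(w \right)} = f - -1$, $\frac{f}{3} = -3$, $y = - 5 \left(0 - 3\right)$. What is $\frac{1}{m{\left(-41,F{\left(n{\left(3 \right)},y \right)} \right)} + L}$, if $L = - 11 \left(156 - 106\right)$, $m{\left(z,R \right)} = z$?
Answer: $- \frac{1}{591} \approx -0.001692$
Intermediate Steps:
$y = 15$ ($y = \left(-5\right) \left(-3\right) = 15$)
$f = -9$ ($f = 3 \left(-3\right) = -9$)
$n{\left(w \right)} = -8$ ($n{\left(w \right)} = -9 - -1 = -9 + 1 = -8$)
$F{\left(N,S \right)} = 2 + \frac{S}{2} - \frac{N}{2}$ ($F{\left(N,S \right)} = 2 + \frac{S - N}{2} = 2 - \left(\frac{N}{2} - \frac{S}{2}\right) = 2 + \frac{S}{2} - \frac{N}{2}$)
$L = -550$ ($L = \left(-11\right) 50 = -550$)
$\frac{1}{m{\left(-41,F{\left(n{\left(3 \right)},y \right)} \right)} + L} = \frac{1}{-41 - 550} = \frac{1}{-591} = - \frac{1}{591}$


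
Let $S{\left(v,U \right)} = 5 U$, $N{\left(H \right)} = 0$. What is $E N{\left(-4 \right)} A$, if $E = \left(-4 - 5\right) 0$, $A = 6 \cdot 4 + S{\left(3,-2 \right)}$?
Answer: $0$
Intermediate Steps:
$A = 14$ ($A = 6 \cdot 4 + 5 \left(-2\right) = 24 - 10 = 14$)
$E = 0$ ($E = \left(-9\right) 0 = 0$)
$E N{\left(-4 \right)} A = 0 \cdot 0 \cdot 14 = 0 \cdot 14 = 0$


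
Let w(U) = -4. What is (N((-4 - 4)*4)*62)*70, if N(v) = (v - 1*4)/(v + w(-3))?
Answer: 4340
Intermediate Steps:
N(v) = 1 (N(v) = (v - 1*4)/(v - 4) = (v - 4)/(-4 + v) = (-4 + v)/(-4 + v) = 1)
(N((-4 - 4)*4)*62)*70 = (1*62)*70 = 62*70 = 4340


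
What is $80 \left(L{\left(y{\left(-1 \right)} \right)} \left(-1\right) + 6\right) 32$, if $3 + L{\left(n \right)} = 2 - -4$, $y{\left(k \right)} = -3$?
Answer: $7680$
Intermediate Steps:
$L{\left(n \right)} = 3$ ($L{\left(n \right)} = -3 + \left(2 - -4\right) = -3 + \left(2 + 4\right) = -3 + 6 = 3$)
$80 \left(L{\left(y{\left(-1 \right)} \right)} \left(-1\right) + 6\right) 32 = 80 \left(3 \left(-1\right) + 6\right) 32 = 80 \left(-3 + 6\right) 32 = 80 \cdot 3 \cdot 32 = 240 \cdot 32 = 7680$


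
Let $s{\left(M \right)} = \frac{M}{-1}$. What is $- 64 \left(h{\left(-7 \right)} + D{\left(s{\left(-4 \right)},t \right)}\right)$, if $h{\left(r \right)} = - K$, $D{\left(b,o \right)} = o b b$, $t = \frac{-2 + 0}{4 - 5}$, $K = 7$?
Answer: $-1600$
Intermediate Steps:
$s{\left(M \right)} = - M$ ($s{\left(M \right)} = M \left(-1\right) = - M$)
$t = 2$ ($t = - \frac{2}{-1} = \left(-2\right) \left(-1\right) = 2$)
$D{\left(b,o \right)} = o b^{2}$ ($D{\left(b,o \right)} = b o b = o b^{2}$)
$h{\left(r \right)} = -7$ ($h{\left(r \right)} = \left(-1\right) 7 = -7$)
$- 64 \left(h{\left(-7 \right)} + D{\left(s{\left(-4 \right)},t \right)}\right) = - 64 \left(-7 + 2 \left(\left(-1\right) \left(-4\right)\right)^{2}\right) = - 64 \left(-7 + 2 \cdot 4^{2}\right) = - 64 \left(-7 + 2 \cdot 16\right) = - 64 \left(-7 + 32\right) = \left(-64\right) 25 = -1600$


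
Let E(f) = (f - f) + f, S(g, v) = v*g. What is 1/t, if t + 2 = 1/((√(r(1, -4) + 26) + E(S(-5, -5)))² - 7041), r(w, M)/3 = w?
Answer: -3257957/6516425 + 2*√29/6516425 ≈ -0.49996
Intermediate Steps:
r(w, M) = 3*w
S(g, v) = g*v
E(f) = f (E(f) = 0 + f = f)
t = -2 + 1/(-7041 + (25 + √29)²) (t = -2 + 1/((√(3*1 + 26) - 5*(-5))² - 7041) = -2 + 1/((√(3 + 26) + 25)² - 7041) = -2 + 1/((√29 + 25)² - 7041) = -2 + 1/((25 + √29)² - 7041) = -2 + 1/(-7041 + (25 + √29)²) ≈ -2.0002)
1/t = 1/(-81448925/40721269 - 50*√29/40721269)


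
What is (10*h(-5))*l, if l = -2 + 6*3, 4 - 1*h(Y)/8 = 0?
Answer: 5120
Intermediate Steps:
h(Y) = 32 (h(Y) = 32 - 8*0 = 32 + 0 = 32)
l = 16 (l = -2 + 18 = 16)
(10*h(-5))*l = (10*32)*16 = 320*16 = 5120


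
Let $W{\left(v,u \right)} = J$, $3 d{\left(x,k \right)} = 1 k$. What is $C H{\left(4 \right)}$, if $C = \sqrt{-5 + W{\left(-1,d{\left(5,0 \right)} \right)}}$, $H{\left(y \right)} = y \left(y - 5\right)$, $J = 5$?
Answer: $0$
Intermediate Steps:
$d{\left(x,k \right)} = \frac{k}{3}$ ($d{\left(x,k \right)} = \frac{1 k}{3} = \frac{k}{3}$)
$W{\left(v,u \right)} = 5$
$H{\left(y \right)} = y \left(-5 + y\right)$
$C = 0$ ($C = \sqrt{-5 + 5} = \sqrt{0} = 0$)
$C H{\left(4 \right)} = 0 \cdot 4 \left(-5 + 4\right) = 0 \cdot 4 \left(-1\right) = 0 \left(-4\right) = 0$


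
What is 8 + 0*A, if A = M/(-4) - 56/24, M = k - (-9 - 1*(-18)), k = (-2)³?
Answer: 8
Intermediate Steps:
k = -8
M = -17 (M = -8 - (-9 - 1*(-18)) = -8 - (-9 + 18) = -8 - 1*9 = -8 - 9 = -17)
A = 23/12 (A = -17/(-4) - 56/24 = -17*(-¼) - 56*1/24 = 17/4 - 7/3 = 23/12 ≈ 1.9167)
8 + 0*A = 8 + 0*(23/12) = 8 + 0 = 8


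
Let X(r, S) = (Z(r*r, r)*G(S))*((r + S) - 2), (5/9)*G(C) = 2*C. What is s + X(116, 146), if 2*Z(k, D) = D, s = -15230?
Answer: 7910818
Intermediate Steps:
Z(k, D) = D/2
G(C) = 18*C/5 (G(C) = 9*(2*C)/5 = 18*C/5)
X(r, S) = 9*S*r*(-2 + S + r)/5 (X(r, S) = ((r/2)*(18*S/5))*((r + S) - 2) = (9*S*r/5)*((S + r) - 2) = (9*S*r/5)*(-2 + S + r) = 9*S*r*(-2 + S + r)/5)
s + X(116, 146) = -15230 + (9/5)*146*116*(-2 + 146 + 116) = -15230 + (9/5)*146*116*260 = -15230 + 7926048 = 7910818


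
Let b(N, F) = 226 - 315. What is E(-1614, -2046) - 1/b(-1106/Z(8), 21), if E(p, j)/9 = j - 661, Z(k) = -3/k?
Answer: -2168306/89 ≈ -24363.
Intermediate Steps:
E(p, j) = -5949 + 9*j (E(p, j) = 9*(j - 661) = 9*(-661 + j) = -5949 + 9*j)
b(N, F) = -89
E(-1614, -2046) - 1/b(-1106/Z(8), 21) = (-5949 + 9*(-2046)) - 1/(-89) = (-5949 - 18414) - 1*(-1/89) = -24363 + 1/89 = -2168306/89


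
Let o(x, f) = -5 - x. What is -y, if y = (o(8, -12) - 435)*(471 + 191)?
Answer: 296576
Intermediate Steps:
y = -296576 (y = ((-5 - 1*8) - 435)*(471 + 191) = ((-5 - 8) - 435)*662 = (-13 - 435)*662 = -448*662 = -296576)
-y = -1*(-296576) = 296576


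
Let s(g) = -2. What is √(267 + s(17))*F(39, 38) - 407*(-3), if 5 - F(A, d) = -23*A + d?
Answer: 1221 + 864*√265 ≈ 15286.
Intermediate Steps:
F(A, d) = 5 - d + 23*A (F(A, d) = 5 - (-23*A + d) = 5 - (d - 23*A) = 5 + (-d + 23*A) = 5 - d + 23*A)
√(267 + s(17))*F(39, 38) - 407*(-3) = √(267 - 2)*(5 - 1*38 + 23*39) - 407*(-3) = √265*(5 - 38 + 897) + 1221 = √265*864 + 1221 = 864*√265 + 1221 = 1221 + 864*√265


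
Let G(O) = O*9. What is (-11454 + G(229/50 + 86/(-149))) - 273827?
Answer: -2125075061/7450 ≈ -2.8525e+5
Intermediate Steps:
G(O) = 9*O
(-11454 + G(229/50 + 86/(-149))) - 273827 = (-11454 + 9*(229/50 + 86/(-149))) - 273827 = (-11454 + 9*(229*(1/50) + 86*(-1/149))) - 273827 = (-11454 + 9*(229/50 - 86/149)) - 273827 = (-11454 + 9*(29821/7450)) - 273827 = (-11454 + 268389/7450) - 273827 = -85063911/7450 - 273827 = -2125075061/7450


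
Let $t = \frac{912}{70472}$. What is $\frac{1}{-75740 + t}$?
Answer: $- \frac{8809}{667193546} \approx -1.3203 \cdot 10^{-5}$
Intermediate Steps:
$t = \frac{114}{8809}$ ($t = 912 \cdot \frac{1}{70472} = \frac{114}{8809} \approx 0.012941$)
$\frac{1}{-75740 + t} = \frac{1}{-75740 + \frac{114}{8809}} = \frac{1}{- \frac{667193546}{8809}} = - \frac{8809}{667193546}$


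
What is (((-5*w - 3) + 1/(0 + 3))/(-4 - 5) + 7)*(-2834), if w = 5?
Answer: -770848/27 ≈ -28550.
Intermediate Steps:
(((-5*w - 3) + 1/(0 + 3))/(-4 - 5) + 7)*(-2834) = (((-5*5 - 3) + 1/(0 + 3))/(-4 - 5) + 7)*(-2834) = (((-25 - 3) + 1/3)/(-9) + 7)*(-2834) = ((-28 + ⅓)*(-⅑) + 7)*(-2834) = (-83/3*(-⅑) + 7)*(-2834) = (83/27 + 7)*(-2834) = (272/27)*(-2834) = -770848/27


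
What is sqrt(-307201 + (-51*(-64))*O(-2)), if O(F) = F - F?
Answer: I*sqrt(307201) ≈ 554.26*I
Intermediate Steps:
O(F) = 0
sqrt(-307201 + (-51*(-64))*O(-2)) = sqrt(-307201 - 51*(-64)*0) = sqrt(-307201 + 3264*0) = sqrt(-307201 + 0) = sqrt(-307201) = I*sqrt(307201)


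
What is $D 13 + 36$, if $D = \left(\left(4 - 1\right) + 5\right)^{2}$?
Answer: $868$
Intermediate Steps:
$D = 64$ ($D = \left(\left(4 - 1\right) + 5\right)^{2} = \left(3 + 5\right)^{2} = 8^{2} = 64$)
$D 13 + 36 = 64 \cdot 13 + 36 = 832 + 36 = 868$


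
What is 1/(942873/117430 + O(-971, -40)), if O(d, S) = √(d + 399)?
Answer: 110721576390/8776777896929 - 27579609800*I*√143/8776777896929 ≈ 0.012615 - 0.037577*I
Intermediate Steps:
O(d, S) = √(399 + d)
1/(942873/117430 + O(-971, -40)) = 1/(942873/117430 + √(399 - 971)) = 1/(942873*(1/117430) + √(-572)) = 1/(942873/117430 + 2*I*√143)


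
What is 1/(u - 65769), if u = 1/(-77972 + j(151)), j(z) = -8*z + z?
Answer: -79029/5197658302 ≈ -1.5205e-5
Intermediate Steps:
j(z) = -7*z
u = -1/79029 (u = 1/(-77972 - 7*151) = 1/(-77972 - 1057) = 1/(-79029) = -1/79029 ≈ -1.2654e-5)
1/(u - 65769) = 1/(-1/79029 - 65769) = 1/(-5197658302/79029) = -79029/5197658302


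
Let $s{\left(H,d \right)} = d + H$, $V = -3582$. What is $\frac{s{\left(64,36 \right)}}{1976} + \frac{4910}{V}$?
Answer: $- \frac{1167995}{884754} \approx -1.3201$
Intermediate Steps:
$s{\left(H,d \right)} = H + d$
$\frac{s{\left(64,36 \right)}}{1976} + \frac{4910}{V} = \frac{64 + 36}{1976} + \frac{4910}{-3582} = 100 \cdot \frac{1}{1976} + 4910 \left(- \frac{1}{3582}\right) = \frac{25}{494} - \frac{2455}{1791} = - \frac{1167995}{884754}$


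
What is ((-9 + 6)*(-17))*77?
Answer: 3927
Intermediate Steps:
((-9 + 6)*(-17))*77 = -3*(-17)*77 = 51*77 = 3927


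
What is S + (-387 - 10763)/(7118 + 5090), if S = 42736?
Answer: 260854969/6104 ≈ 42735.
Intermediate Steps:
S + (-387 - 10763)/(7118 + 5090) = 42736 + (-387 - 10763)/(7118 + 5090) = 42736 - 11150/12208 = 42736 - 11150*1/12208 = 42736 - 5575/6104 = 260854969/6104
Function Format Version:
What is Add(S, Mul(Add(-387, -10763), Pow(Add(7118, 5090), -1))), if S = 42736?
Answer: Rational(260854969, 6104) ≈ 42735.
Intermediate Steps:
Add(S, Mul(Add(-387, -10763), Pow(Add(7118, 5090), -1))) = Add(42736, Mul(Add(-387, -10763), Pow(Add(7118, 5090), -1))) = Add(42736, Mul(-11150, Pow(12208, -1))) = Add(42736, Mul(-11150, Rational(1, 12208))) = Add(42736, Rational(-5575, 6104)) = Rational(260854969, 6104)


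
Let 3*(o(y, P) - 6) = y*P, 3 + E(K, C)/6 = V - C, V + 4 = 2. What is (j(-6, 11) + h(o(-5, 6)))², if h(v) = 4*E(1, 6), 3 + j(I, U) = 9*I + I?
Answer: 106929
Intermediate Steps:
V = -2 (V = -4 + 2 = -2)
E(K, C) = -30 - 6*C (E(K, C) = -18 + 6*(-2 - C) = -18 + (-12 - 6*C) = -30 - 6*C)
o(y, P) = 6 + P*y/3 (o(y, P) = 6 + (y*P)/3 = 6 + (P*y)/3 = 6 + P*y/3)
j(I, U) = -3 + 10*I (j(I, U) = -3 + (9*I + I) = -3 + 10*I)
h(v) = -264 (h(v) = 4*(-30 - 6*6) = 4*(-30 - 36) = 4*(-66) = -264)
(j(-6, 11) + h(o(-5, 6)))² = ((-3 + 10*(-6)) - 264)² = ((-3 - 60) - 264)² = (-63 - 264)² = (-327)² = 106929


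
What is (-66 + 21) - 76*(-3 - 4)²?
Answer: -3769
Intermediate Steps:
(-66 + 21) - 76*(-3 - 4)² = -45 - 76*(-7)² = -45 - 76*49 = -45 - 3724 = -3769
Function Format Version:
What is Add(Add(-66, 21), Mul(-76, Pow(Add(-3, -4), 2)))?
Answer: -3769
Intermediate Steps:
Add(Add(-66, 21), Mul(-76, Pow(Add(-3, -4), 2))) = Add(-45, Mul(-76, Pow(-7, 2))) = Add(-45, Mul(-76, 49)) = Add(-45, -3724) = -3769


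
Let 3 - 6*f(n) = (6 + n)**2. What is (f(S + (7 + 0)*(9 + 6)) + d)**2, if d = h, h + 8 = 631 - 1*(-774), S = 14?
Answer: 13104400/9 ≈ 1.4560e+6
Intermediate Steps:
f(n) = 1/2 - (6 + n)**2/6
h = 1397 (h = -8 + (631 - 1*(-774)) = -8 + (631 + 774) = -8 + 1405 = 1397)
d = 1397
(f(S + (7 + 0)*(9 + 6)) + d)**2 = ((1/2 - (6 + (14 + (7 + 0)*(9 + 6)))**2/6) + 1397)**2 = ((1/2 - (6 + (14 + 7*15))**2/6) + 1397)**2 = ((1/2 - (6 + (14 + 105))**2/6) + 1397)**2 = ((1/2 - (6 + 119)**2/6) + 1397)**2 = ((1/2 - 1/6*125**2) + 1397)**2 = ((1/2 - 1/6*15625) + 1397)**2 = ((1/2 - 15625/6) + 1397)**2 = (-7811/3 + 1397)**2 = (-3620/3)**2 = 13104400/9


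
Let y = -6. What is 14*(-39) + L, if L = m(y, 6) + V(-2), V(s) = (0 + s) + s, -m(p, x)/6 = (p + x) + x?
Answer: -586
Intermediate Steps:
m(p, x) = -12*x - 6*p (m(p, x) = -6*((p + x) + x) = -6*(p + 2*x) = -12*x - 6*p)
V(s) = 2*s (V(s) = s + s = 2*s)
L = -40 (L = (-12*6 - 6*(-6)) + 2*(-2) = (-72 + 36) - 4 = -36 - 4 = -40)
14*(-39) + L = 14*(-39) - 40 = -546 - 40 = -586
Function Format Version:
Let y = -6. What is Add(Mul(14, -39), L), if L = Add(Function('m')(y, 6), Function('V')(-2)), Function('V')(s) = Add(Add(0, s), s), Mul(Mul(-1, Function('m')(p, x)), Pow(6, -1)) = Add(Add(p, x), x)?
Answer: -586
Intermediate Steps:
Function('m')(p, x) = Add(Mul(-12, x), Mul(-6, p)) (Function('m')(p, x) = Mul(-6, Add(Add(p, x), x)) = Mul(-6, Add(p, Mul(2, x))) = Add(Mul(-12, x), Mul(-6, p)))
Function('V')(s) = Mul(2, s) (Function('V')(s) = Add(s, s) = Mul(2, s))
L = -40 (L = Add(Add(Mul(-12, 6), Mul(-6, -6)), Mul(2, -2)) = Add(Add(-72, 36), -4) = Add(-36, -4) = -40)
Add(Mul(14, -39), L) = Add(Mul(14, -39), -40) = Add(-546, -40) = -586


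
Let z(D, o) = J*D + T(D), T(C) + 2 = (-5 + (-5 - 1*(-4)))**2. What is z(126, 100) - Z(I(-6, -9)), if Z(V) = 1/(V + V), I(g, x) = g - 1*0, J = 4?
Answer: 6457/12 ≈ 538.08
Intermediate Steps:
I(g, x) = g (I(g, x) = g + 0 = g)
T(C) = 34 (T(C) = -2 + (-5 + (-5 - 1*(-4)))**2 = -2 + (-5 + (-5 + 4))**2 = -2 + (-5 - 1)**2 = -2 + (-6)**2 = -2 + 36 = 34)
Z(V) = 1/(2*V)
z(D, o) = 34 + 4*D (z(D, o) = 4*D + 34 = 34 + 4*D)
z(126, 100) - Z(I(-6, -9)) = (34 + 4*126) - 1/(2*(-6)) = (34 + 504) - (-1)/(2*6) = 538 - 1*(-1/12) = 538 + 1/12 = 6457/12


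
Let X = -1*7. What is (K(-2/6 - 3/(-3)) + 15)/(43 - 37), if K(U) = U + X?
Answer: 13/9 ≈ 1.4444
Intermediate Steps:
X = -7
K(U) = -7 + U (K(U) = U - 7 = -7 + U)
(K(-2/6 - 3/(-3)) + 15)/(43 - 37) = ((-7 + (-2/6 - 3/(-3))) + 15)/(43 - 37) = ((-7 + (-2*1/6 - 3*(-1/3))) + 15)/6 = ((-7 + (-1/3 + 1)) + 15)/6 = ((-7 + 2/3) + 15)/6 = (-19/3 + 15)/6 = (1/6)*(26/3) = 13/9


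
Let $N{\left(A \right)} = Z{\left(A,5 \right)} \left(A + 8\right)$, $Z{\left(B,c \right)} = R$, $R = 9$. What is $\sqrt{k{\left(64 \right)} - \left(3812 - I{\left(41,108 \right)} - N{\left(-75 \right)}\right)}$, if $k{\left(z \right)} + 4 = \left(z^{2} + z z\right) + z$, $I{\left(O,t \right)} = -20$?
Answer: $\sqrt{3817} \approx 61.782$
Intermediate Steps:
$Z{\left(B,c \right)} = 9$
$N{\left(A \right)} = 72 + 9 A$ ($N{\left(A \right)} = 9 \left(A + 8\right) = 9 \left(8 + A\right) = 72 + 9 A$)
$k{\left(z \right)} = -4 + z + 2 z^{2}$ ($k{\left(z \right)} = -4 + \left(\left(z^{2} + z z\right) + z\right) = -4 + \left(\left(z^{2} + z^{2}\right) + z\right) = -4 + \left(2 z^{2} + z\right) = -4 + \left(z + 2 z^{2}\right) = -4 + z + 2 z^{2}$)
$\sqrt{k{\left(64 \right)} - \left(3812 - I{\left(41,108 \right)} - N{\left(-75 \right)}\right)} = \sqrt{\left(-4 + 64 + 2 \cdot 64^{2}\right) + \left(\left(-20 + \left(72 + 9 \left(-75\right)\right)\right) - 3812\right)} = \sqrt{\left(-4 + 64 + 2 \cdot 4096\right) + \left(\left(-20 + \left(72 - 675\right)\right) - 3812\right)} = \sqrt{\left(-4 + 64 + 8192\right) - 4435} = \sqrt{8252 - 4435} = \sqrt{3817}$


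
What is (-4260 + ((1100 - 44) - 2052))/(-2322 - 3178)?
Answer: 1314/1375 ≈ 0.95564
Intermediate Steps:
(-4260 + ((1100 - 44) - 2052))/(-2322 - 3178) = (-4260 + (1056 - 2052))/(-5500) = (-4260 - 996)*(-1/5500) = -5256*(-1/5500) = 1314/1375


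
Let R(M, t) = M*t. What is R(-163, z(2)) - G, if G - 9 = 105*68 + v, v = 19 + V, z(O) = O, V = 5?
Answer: -7499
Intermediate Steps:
v = 24 (v = 19 + 5 = 24)
G = 7173 (G = 9 + (105*68 + 24) = 9 + (7140 + 24) = 9 + 7164 = 7173)
R(-163, z(2)) - G = -163*2 - 1*7173 = -326 - 7173 = -7499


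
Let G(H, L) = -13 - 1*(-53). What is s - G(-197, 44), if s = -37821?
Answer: -37861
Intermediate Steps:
G(H, L) = 40 (G(H, L) = -13 + 53 = 40)
s - G(-197, 44) = -37821 - 1*40 = -37821 - 40 = -37861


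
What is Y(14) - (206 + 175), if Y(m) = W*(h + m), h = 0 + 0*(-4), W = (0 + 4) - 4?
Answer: -381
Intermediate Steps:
W = 0 (W = 4 - 4 = 0)
h = 0 (h = 0 + 0 = 0)
Y(m) = 0 (Y(m) = 0*(0 + m) = 0*m = 0)
Y(14) - (206 + 175) = 0 - (206 + 175) = 0 - 1*381 = 0 - 381 = -381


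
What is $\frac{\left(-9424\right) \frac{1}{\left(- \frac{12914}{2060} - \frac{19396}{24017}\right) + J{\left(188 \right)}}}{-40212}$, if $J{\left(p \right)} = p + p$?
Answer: $\frac{58281573560}{91746172259883} \approx 0.00063525$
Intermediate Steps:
$J{\left(p \right)} = 2 p$
$\frac{\left(-9424\right) \frac{1}{\left(- \frac{12914}{2060} - \frac{19396}{24017}\right) + J{\left(188 \right)}}}{-40212} = \frac{\left(-9424\right) \frac{1}{\left(- \frac{12914}{2060} - \frac{19396}{24017}\right) + 2 \cdot 188}}{-40212} = - \frac{9424}{\left(\left(-12914\right) \frac{1}{2060} - \frac{19396}{24017}\right) + 376} \left(- \frac{1}{40212}\right) = - \frac{9424}{\left(- \frac{6457}{1030} - \frac{19396}{24017}\right) + 376} \left(- \frac{1}{40212}\right) = - \frac{9424}{- \frac{175055649}{24737510} + 376} \left(- \frac{1}{40212}\right) = - \frac{9424}{\frac{9126248111}{24737510}} \left(- \frac{1}{40212}\right) = \left(-9424\right) \frac{24737510}{9126248111} \left(- \frac{1}{40212}\right) = \left(- \frac{233126294240}{9126248111}\right) \left(- \frac{1}{40212}\right) = \frac{58281573560}{91746172259883}$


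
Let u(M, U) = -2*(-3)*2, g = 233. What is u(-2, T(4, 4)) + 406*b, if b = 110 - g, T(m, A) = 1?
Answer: -49926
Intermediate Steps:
u(M, U) = 12 (u(M, U) = 6*2 = 12)
b = -123 (b = 110 - 1*233 = 110 - 233 = -123)
u(-2, T(4, 4)) + 406*b = 12 + 406*(-123) = 12 - 49938 = -49926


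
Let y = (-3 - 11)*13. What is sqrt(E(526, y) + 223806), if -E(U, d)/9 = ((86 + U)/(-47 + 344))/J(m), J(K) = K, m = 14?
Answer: 8*sqrt(20733405)/77 ≈ 473.08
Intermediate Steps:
y = -182 (y = -14*13 = -182)
E(U, d) = -43/231 - U/462 (E(U, d) = -9*(86 + U)/(-47 + 344)/14 = -9*(86 + U)/297/14 = -9*(86 + U)*(1/297)/14 = -9*(86/297 + U/297)/14 = -9*(43/2079 + U/4158) = -43/231 - U/462)
sqrt(E(526, y) + 223806) = sqrt((-43/231 - 1/462*526) + 223806) = sqrt((-43/231 - 263/231) + 223806) = sqrt(-102/77 + 223806) = sqrt(17232960/77) = 8*sqrt(20733405)/77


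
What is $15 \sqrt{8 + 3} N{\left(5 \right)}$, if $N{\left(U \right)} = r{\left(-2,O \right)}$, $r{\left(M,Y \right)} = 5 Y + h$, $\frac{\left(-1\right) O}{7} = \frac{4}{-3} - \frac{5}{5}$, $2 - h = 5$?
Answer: $1180 \sqrt{11} \approx 3913.6$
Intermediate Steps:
$h = -3$ ($h = 2 - 5 = -3$)
$O = \frac{49}{3}$ ($O = - 7 \left(\frac{4}{-3} - \frac{5}{5}\right) = - 7 \left(4 \left(- \frac{1}{3}\right) - 1\right) = - 7 \left(- \frac{4}{3} - 1\right) = \left(-7\right) \left(- \frac{7}{3}\right) = \frac{49}{3} \approx 16.333$)
$r{\left(M,Y \right)} = -3 + 5 Y$ ($r{\left(M,Y \right)} = 5 Y - 3 = -3 + 5 Y$)
$N{\left(U \right)} = \frac{236}{3}$ ($N{\left(U \right)} = -3 + 5 \cdot \frac{49}{3} = -3 + \frac{245}{3} = \frac{236}{3}$)
$15 \sqrt{8 + 3} N{\left(5 \right)} = 15 \sqrt{8 + 3} \cdot \frac{236}{3} = 15 \sqrt{11} \cdot \frac{236}{3} = 1180 \sqrt{11}$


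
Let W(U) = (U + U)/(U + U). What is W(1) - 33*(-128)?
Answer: 4225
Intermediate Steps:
W(U) = 1 (W(U) = (2*U)/((2*U)) = (2*U)*(1/(2*U)) = 1)
W(1) - 33*(-128) = 1 - 33*(-128) = 1 + 4224 = 4225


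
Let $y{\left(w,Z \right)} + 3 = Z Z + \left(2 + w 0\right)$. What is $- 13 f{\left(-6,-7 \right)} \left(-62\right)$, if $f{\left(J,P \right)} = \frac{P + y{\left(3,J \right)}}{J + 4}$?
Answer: $-11284$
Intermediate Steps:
$y{\left(w,Z \right)} = -1 + Z^{2}$ ($y{\left(w,Z \right)} = -3 + \left(Z Z + \left(2 + w 0\right)\right) = -3 + \left(Z^{2} + \left(2 + 0\right)\right) = -3 + \left(Z^{2} + 2\right) = -3 + \left(2 + Z^{2}\right) = -1 + Z^{2}$)
$f{\left(J,P \right)} = \frac{-1 + P + J^{2}}{4 + J}$ ($f{\left(J,P \right)} = \frac{P + \left(-1 + J^{2}\right)}{J + 4} = \frac{-1 + P + J^{2}}{4 + J}$)
$- 13 f{\left(-6,-7 \right)} \left(-62\right) = - 13 \frac{-1 - 7 + \left(-6\right)^{2}}{4 - 6} \left(-62\right) = - 13 \frac{-1 - 7 + 36}{-2} \left(-62\right) = - 13 \left(\left(- \frac{1}{2}\right) 28\right) \left(-62\right) = \left(-13\right) \left(-14\right) \left(-62\right) = 182 \left(-62\right) = -11284$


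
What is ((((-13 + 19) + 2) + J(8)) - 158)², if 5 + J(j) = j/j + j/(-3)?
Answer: 220900/9 ≈ 24544.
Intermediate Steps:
J(j) = -4 - j/3 (J(j) = -5 + (j/j + j/(-3)) = -5 + (1 + j*(-⅓)) = -5 + (1 - j/3) = -4 - j/3)
((((-13 + 19) + 2) + J(8)) - 158)² = ((((-13 + 19) + 2) + (-4 - ⅓*8)) - 158)² = (((6 + 2) + (-4 - 8/3)) - 158)² = ((8 - 20/3) - 158)² = (4/3 - 158)² = (-470/3)² = 220900/9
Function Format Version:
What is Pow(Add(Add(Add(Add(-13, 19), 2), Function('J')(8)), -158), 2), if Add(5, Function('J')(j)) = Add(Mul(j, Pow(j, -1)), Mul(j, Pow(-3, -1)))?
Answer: Rational(220900, 9) ≈ 24544.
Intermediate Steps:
Function('J')(j) = Add(-4, Mul(Rational(-1, 3), j)) (Function('J')(j) = Add(-5, Add(Mul(j, Pow(j, -1)), Mul(j, Pow(-3, -1)))) = Add(-5, Add(1, Mul(j, Rational(-1, 3)))) = Add(-5, Add(1, Mul(Rational(-1, 3), j))) = Add(-4, Mul(Rational(-1, 3), j)))
Pow(Add(Add(Add(Add(-13, 19), 2), Function('J')(8)), -158), 2) = Pow(Add(Add(Add(Add(-13, 19), 2), Add(-4, Mul(Rational(-1, 3), 8))), -158), 2) = Pow(Add(Add(Add(6, 2), Add(-4, Rational(-8, 3))), -158), 2) = Pow(Add(Add(8, Rational(-20, 3)), -158), 2) = Pow(Add(Rational(4, 3), -158), 2) = Pow(Rational(-470, 3), 2) = Rational(220900, 9)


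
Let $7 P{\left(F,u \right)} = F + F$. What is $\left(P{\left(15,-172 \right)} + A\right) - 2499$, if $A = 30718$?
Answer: $\frac{197563}{7} \approx 28223.0$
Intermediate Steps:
$P{\left(F,u \right)} = \frac{2 F}{7}$ ($P{\left(F,u \right)} = \frac{F + F}{7} = \frac{2 F}{7}$)
$\left(P{\left(15,-172 \right)} + A\right) - 2499 = \left(\frac{2}{7} \cdot 15 + 30718\right) - 2499 = \left(\frac{30}{7} + 30718\right) - 2499 = \frac{215056}{7} - 2499 = \frac{197563}{7}$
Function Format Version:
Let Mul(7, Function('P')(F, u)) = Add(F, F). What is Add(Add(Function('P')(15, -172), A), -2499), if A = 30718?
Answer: Rational(197563, 7) ≈ 28223.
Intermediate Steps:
Function('P')(F, u) = Mul(Rational(2, 7), F) (Function('P')(F, u) = Mul(Rational(1, 7), Add(F, F)) = Mul(Rational(1, 7), Mul(2, F)) = Mul(Rational(2, 7), F))
Add(Add(Function('P')(15, -172), A), -2499) = Add(Add(Mul(Rational(2, 7), 15), 30718), -2499) = Add(Add(Rational(30, 7), 30718), -2499) = Add(Rational(215056, 7), -2499) = Rational(197563, 7)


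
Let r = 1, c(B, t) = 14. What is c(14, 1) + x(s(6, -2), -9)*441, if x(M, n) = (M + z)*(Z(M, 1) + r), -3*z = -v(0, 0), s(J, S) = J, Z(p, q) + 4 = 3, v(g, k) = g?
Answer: 14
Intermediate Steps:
Z(p, q) = -1 (Z(p, q) = -4 + 3 = -1)
z = 0 (z = -(-1)*0/3 = -⅓*0 = 0)
x(M, n) = 0 (x(M, n) = (M + 0)*(-1 + 1) = M*0 = 0)
c(14, 1) + x(s(6, -2), -9)*441 = 14 + 0*441 = 14 + 0 = 14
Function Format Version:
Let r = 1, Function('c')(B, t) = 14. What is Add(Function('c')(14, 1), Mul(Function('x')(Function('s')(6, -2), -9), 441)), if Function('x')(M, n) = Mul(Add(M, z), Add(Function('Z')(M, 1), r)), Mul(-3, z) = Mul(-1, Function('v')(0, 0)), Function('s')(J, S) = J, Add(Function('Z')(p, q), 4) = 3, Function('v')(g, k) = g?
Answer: 14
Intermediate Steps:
Function('Z')(p, q) = -1 (Function('Z')(p, q) = Add(-4, 3) = -1)
z = 0 (z = Mul(Rational(-1, 3), Mul(-1, 0)) = Mul(Rational(-1, 3), 0) = 0)
Function('x')(M, n) = 0 (Function('x')(M, n) = Mul(Add(M, 0), Add(-1, 1)) = Mul(M, 0) = 0)
Add(Function('c')(14, 1), Mul(Function('x')(Function('s')(6, -2), -9), 441)) = Add(14, Mul(0, 441)) = Add(14, 0) = 14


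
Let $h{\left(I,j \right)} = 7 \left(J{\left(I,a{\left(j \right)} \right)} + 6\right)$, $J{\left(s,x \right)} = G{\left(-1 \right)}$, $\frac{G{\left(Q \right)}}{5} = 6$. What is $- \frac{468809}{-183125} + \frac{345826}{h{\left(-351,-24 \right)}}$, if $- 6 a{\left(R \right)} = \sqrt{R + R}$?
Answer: $\frac{31723763059}{23073750} \approx 1374.9$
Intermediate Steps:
$G{\left(Q \right)} = 30$ ($G{\left(Q \right)} = 5 \cdot 6 = 30$)
$a{\left(R \right)} = - \frac{\sqrt{2} \sqrt{R}}{6}$ ($a{\left(R \right)} = - \frac{\sqrt{R + R}}{6} = - \frac{\sqrt{2 R}}{6} = - \frac{\sqrt{2} \sqrt{R}}{6}$)
$J{\left(s,x \right)} = 30$
$h{\left(I,j \right)} = 252$ ($h{\left(I,j \right)} = 7 \left(30 + 6\right) = 7 \cdot 36 = 252$)
$- \frac{468809}{-183125} + \frac{345826}{h{\left(-351,-24 \right)}} = - \frac{468809}{-183125} + \frac{345826}{252} = \left(-468809\right) \left(- \frac{1}{183125}\right) + 345826 \cdot \frac{1}{252} = \frac{468809}{183125} + \frac{172913}{126} = \frac{31723763059}{23073750}$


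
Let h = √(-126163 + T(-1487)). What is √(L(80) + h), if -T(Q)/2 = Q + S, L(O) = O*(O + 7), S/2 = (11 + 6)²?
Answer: √(6960 + I*√124345) ≈ 83.453 + 2.1127*I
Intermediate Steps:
S = 578 (S = 2*(11 + 6)² = 2*17² = 2*289 = 578)
L(O) = O*(7 + O)
T(Q) = -1156 - 2*Q (T(Q) = -2*(Q + 578) = -2*(578 + Q) = -1156 - 2*Q)
h = I*√124345 (h = √(-126163 + (-1156 - 2*(-1487))) = √(-126163 + (-1156 + 2974)) = √(-126163 + 1818) = √(-124345) = I*√124345 ≈ 352.63*I)
√(L(80) + h) = √(80*(7 + 80) + I*√124345) = √(80*87 + I*√124345) = √(6960 + I*√124345)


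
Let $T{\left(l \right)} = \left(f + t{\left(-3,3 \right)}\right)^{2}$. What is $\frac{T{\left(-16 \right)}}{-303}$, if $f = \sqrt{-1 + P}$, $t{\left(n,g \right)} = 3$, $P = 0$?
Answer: $- \frac{\left(3 + i\right)^{2}}{303} \approx -0.026403 - 0.019802 i$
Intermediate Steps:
$f = i$ ($f = \sqrt{-1 + 0} = \sqrt{-1} = i \approx 1.0 i$)
$T{\left(l \right)} = \left(3 + i\right)^{2}$ ($T{\left(l \right)} = \left(i + 3\right)^{2} = \left(3 + i\right)^{2}$)
$\frac{T{\left(-16 \right)}}{-303} = \frac{\left(3 + i\right)^{2}}{-303} = \left(3 + i\right)^{2} \left(- \frac{1}{303}\right) = - \frac{\left(3 + i\right)^{2}}{303}$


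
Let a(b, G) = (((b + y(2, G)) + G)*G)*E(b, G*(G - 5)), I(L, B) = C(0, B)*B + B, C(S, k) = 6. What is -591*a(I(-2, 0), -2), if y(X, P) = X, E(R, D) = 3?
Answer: 0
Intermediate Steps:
I(L, B) = 7*B (I(L, B) = 6*B + B = 7*B)
a(b, G) = 3*G*(2 + G + b) (a(b, G) = (((b + 2) + G)*G)*3 = (((2 + b) + G)*G)*3 = ((2 + G + b)*G)*3 = (G*(2 + G + b))*3 = 3*G*(2 + G + b))
-591*a(I(-2, 0), -2) = -1773*(-2)*(2 - 2 + 7*0) = -1773*(-2)*(2 - 2 + 0) = -1773*(-2)*0 = -591*0 = 0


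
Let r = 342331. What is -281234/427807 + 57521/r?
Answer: -71667230007/146451598117 ≈ -0.48936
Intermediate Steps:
-281234/427807 + 57521/r = -281234/427807 + 57521/342331 = -71667230007/146451598117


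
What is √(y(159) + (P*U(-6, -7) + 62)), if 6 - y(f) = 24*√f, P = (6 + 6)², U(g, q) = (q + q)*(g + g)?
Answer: 2*√(6065 - 6*√159) ≈ 154.78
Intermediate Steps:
U(g, q) = 4*g*q (U(g, q) = (2*q)*(2*g) = 4*g*q)
P = 144 (P = 12² = 144)
y(f) = 6 - 24*√f
√(y(159) + (P*U(-6, -7) + 62)) = √((6 - 24*√159) + (144*(4*(-6)*(-7)) + 62)) = √((6 - 24*√159) + (144*168 + 62)) = √((6 - 24*√159) + (24192 + 62)) = √((6 - 24*√159) + 24254) = √(24260 - 24*√159)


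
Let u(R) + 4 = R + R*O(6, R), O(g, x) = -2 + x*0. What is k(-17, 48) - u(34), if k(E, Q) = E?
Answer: 21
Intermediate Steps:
O(g, x) = -2 (O(g, x) = -2 + 0 = -2)
u(R) = -4 - R (u(R) = -4 + (R + R*(-2)) = -4 + (R - 2*R) = -4 - R)
k(-17, 48) - u(34) = -17 - (-4 - 1*34) = -17 - (-4 - 34) = -17 - 1*(-38) = -17 + 38 = 21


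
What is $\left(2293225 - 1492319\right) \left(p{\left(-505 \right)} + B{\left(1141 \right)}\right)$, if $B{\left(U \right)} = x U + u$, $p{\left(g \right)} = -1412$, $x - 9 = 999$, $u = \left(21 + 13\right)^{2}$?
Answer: $920939384032$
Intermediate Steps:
$u = 1156$ ($u = 34^{2} = 1156$)
$x = 1008$ ($x = 9 + 999 = 1008$)
$B{\left(U \right)} = 1156 + 1008 U$ ($B{\left(U \right)} = 1008 U + 1156 = 1156 + 1008 U$)
$\left(2293225 - 1492319\right) \left(p{\left(-505 \right)} + B{\left(1141 \right)}\right) = \left(2293225 - 1492319\right) \left(-1412 + \left(1156 + 1008 \cdot 1141\right)\right) = 800906 \left(-1412 + \left(1156 + 1150128\right)\right) = 800906 \left(-1412 + 1151284\right) = 800906 \cdot 1149872 = 920939384032$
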